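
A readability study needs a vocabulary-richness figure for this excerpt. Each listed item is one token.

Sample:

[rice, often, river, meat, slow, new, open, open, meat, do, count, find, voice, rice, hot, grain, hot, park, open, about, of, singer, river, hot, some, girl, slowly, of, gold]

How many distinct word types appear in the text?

21

Distinct types: {about, count, do, find, girl, gold, grain, hot, meat, new, of, often, open, park, rice, river, singer, slow, slowly, some, voice}
V = 21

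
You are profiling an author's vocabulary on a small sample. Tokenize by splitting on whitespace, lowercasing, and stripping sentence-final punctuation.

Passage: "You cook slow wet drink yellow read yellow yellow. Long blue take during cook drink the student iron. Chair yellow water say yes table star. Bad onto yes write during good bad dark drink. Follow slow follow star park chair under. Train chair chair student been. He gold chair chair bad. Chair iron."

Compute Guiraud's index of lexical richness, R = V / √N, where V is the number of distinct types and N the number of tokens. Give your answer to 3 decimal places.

4.396

N = 53, V = 32.
√N = 7.280110
R = 32 / 7.280110 = 4.396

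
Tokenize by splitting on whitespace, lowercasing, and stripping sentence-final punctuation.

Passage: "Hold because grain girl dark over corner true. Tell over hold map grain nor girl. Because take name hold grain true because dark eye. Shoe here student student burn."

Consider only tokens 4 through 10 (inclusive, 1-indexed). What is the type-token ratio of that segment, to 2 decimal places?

0.86

Segment tokens 4–10: girl, dark, over, corner, true, tell, over
Segment N = 7, segment V = 6.
TTR = 6 / 7 = 0.86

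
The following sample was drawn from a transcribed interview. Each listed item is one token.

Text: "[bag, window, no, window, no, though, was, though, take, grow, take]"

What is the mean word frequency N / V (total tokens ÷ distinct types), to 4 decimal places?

N = 11 tokens, V = 7 types.
Mean frequency = N / V = 11 / 7 = 1.5714

1.5714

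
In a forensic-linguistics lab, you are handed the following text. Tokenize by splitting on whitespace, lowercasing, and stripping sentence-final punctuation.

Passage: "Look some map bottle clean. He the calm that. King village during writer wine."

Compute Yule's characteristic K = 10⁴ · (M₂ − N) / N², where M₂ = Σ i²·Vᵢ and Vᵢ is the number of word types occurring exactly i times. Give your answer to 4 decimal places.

Frequencies: look:1, some:1, map:1, bottle:1, clean:1, he:1, the:1, calm:1, that:1, king:1, village:1, during:1, writer:1, wine:1
N = 14. Frequency spectrum: V_1=14
M₂ = 1²·14 = 14
K = 10000 × (14 − 14) / 14² = 0.0000

0.0000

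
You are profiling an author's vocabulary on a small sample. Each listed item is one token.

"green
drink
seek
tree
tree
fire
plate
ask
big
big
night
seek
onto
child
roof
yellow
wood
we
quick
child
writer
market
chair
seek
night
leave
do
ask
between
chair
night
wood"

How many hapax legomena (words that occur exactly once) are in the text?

Frequencies: seek:3, night:3, tree:2, ask:2, big:2, child:2, wood:2, chair:2, green:1, drink:1, fire:1, plate:1, onto:1, roof:1, yellow:1, we:1, quick:1, writer:1, market:1, leave:1, … (2 more, each freq 1)
Hapax (freq=1): between, do, drink, fire, green, leave, market, onto, plate, quick, roof, we, writer, yellow

14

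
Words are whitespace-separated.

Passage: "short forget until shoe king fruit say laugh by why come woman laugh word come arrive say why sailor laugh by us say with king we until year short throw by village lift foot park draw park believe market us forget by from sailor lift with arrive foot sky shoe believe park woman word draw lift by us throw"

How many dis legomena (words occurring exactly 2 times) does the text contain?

16

Frequencies: by:5, say:3, laugh:3, us:3, lift:3, park:3, short:2, forget:2, until:2, shoe:2, king:2, why:2, come:2, woman:2, word:2, arrive:2, sailor:2, with:2, throw:2, foot:2, draw:2, believe:2, fruit:1, we:1, year:1, village:1, market:1, from:1, sky:1
Words with frequency 2: arrive, believe, come, draw, foot, forget, king, sailor, shoe, short, throw, until, why, with, woman, word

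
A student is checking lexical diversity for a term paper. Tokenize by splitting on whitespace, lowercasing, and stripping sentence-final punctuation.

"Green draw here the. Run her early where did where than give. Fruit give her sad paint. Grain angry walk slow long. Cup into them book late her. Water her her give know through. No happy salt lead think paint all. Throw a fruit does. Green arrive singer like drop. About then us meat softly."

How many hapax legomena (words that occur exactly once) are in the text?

Frequencies: her:5, give:3, green:2, where:2, fruit:2, paint:2, draw:1, here:1, the:1, run:1, early:1, did:1, than:1, sad:1, grain:1, angry:1, walk:1, slow:1, long:1, cup:1, … (25 more, each freq 1)
Hapax (freq=1): a, about, all, angry, arrive, book, cup, did, does, draw, drop, early, grain, happy, here, into, know, late, lead, like, long, meat, no, run, sad, salt, singer, slow, softly, than, the, them, then, think, through, throw, us, walk, water

39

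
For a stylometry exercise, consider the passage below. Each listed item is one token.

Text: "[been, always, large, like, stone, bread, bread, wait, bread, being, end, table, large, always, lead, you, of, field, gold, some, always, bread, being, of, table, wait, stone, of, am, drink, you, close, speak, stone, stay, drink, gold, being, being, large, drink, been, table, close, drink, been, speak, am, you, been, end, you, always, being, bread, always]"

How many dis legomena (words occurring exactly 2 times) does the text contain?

6

Frequencies: always:5, bread:5, being:5, been:4, you:4, drink:4, large:3, stone:3, table:3, of:3, wait:2, end:2, gold:2, am:2, close:2, speak:2, like:1, lead:1, field:1, some:1, … (1 more, each freq 1)
Words with frequency 2: am, close, end, gold, speak, wait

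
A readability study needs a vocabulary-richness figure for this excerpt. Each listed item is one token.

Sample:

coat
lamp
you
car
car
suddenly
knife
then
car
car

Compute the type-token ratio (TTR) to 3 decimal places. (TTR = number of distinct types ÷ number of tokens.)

N = 10 tokens, V = 7 types.
TTR = V / N = 7 / 10 = 0.700

0.700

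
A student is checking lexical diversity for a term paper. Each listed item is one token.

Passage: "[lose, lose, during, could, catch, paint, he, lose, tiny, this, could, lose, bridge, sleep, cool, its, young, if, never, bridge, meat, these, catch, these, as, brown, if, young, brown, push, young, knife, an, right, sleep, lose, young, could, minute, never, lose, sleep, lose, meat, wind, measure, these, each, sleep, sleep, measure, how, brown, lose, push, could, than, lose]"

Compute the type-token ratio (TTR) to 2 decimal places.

N = 58 tokens, V = 29 types.
TTR = V / N = 29 / 58 = 0.50

0.50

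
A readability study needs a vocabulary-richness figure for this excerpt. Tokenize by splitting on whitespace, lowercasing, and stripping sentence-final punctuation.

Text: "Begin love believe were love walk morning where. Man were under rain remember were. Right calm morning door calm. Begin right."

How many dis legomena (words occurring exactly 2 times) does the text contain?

5

Frequencies: were:3, begin:2, love:2, morning:2, right:2, calm:2, believe:1, walk:1, where:1, man:1, under:1, rain:1, remember:1, door:1
Words with frequency 2: begin, calm, love, morning, right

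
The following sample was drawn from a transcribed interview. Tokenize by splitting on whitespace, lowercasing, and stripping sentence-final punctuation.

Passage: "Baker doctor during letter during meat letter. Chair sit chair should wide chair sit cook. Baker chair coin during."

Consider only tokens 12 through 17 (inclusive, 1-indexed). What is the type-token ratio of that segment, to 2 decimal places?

0.83

Segment tokens 12–17: wide, chair, sit, cook, baker, chair
Segment N = 6, segment V = 5.
TTR = 5 / 6 = 0.83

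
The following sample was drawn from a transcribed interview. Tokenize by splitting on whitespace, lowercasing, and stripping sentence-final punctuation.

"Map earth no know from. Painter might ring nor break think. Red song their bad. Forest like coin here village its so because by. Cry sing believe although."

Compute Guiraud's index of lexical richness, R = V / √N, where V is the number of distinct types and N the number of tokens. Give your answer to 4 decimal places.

5.2915

N = 28, V = 28.
√N = 5.291503
R = 28 / 5.291503 = 5.2915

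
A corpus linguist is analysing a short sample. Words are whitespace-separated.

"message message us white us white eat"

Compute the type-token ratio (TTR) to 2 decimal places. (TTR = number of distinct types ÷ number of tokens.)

N = 7 tokens, V = 4 types.
TTR = V / N = 4 / 7 = 0.57

0.57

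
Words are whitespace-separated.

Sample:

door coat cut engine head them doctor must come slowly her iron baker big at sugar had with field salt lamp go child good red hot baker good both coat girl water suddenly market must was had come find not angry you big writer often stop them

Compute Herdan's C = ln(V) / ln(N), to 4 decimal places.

N = 47, V = 39.
ln(V) = 3.663562, ln(N) = 3.850148
C = 3.663562 / 3.850148 = 0.9515

0.9515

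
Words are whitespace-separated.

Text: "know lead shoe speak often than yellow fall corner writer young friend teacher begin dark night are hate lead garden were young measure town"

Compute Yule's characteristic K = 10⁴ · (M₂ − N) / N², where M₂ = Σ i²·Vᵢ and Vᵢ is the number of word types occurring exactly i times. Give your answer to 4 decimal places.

69.4444

Frequencies: lead:2, young:2, know:1, shoe:1, speak:1, often:1, than:1, yellow:1, fall:1, corner:1, writer:1, friend:1, teacher:1, begin:1, dark:1, night:1, are:1, hate:1, garden:1, were:1, … (2 more, each freq 1)
N = 24. Frequency spectrum: V_1=20, V_2=2
M₂ = 1²·20 + 2²·2 = 28
K = 10000 × (28 − 24) / 24² = 69.4444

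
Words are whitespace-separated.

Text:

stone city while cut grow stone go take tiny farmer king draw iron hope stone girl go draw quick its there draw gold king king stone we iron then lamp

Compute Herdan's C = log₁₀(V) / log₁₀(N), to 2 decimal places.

0.90

N = 30, V = 21.
log₁₀(V) = 1.322219, log₁₀(N) = 1.477121
C = 1.322219 / 1.477121 = 0.90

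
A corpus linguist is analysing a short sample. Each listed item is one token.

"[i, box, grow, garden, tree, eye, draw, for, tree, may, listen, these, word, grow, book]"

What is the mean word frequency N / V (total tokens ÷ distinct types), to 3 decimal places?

N = 15 tokens, V = 13 types.
Mean frequency = N / V = 15 / 13 = 1.154

1.154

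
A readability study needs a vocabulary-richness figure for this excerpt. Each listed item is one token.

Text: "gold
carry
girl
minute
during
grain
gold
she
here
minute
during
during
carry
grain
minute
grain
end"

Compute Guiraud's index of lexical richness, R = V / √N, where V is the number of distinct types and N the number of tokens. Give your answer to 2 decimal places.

2.18

N = 17, V = 9.
√N = 4.123106
R = 9 / 4.123106 = 2.18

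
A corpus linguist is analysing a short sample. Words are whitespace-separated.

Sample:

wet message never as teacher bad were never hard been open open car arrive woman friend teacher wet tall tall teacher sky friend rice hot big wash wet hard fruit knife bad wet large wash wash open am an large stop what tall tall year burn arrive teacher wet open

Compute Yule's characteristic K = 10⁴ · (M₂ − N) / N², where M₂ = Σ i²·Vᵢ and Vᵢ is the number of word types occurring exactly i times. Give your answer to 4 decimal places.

Frequencies: wet:5, teacher:4, open:4, tall:4, wash:3, never:2, bad:2, hard:2, arrive:2, friend:2, large:2, message:1, as:1, were:1, been:1, car:1, woman:1, sky:1, rice:1, hot:1, … (9 more, each freq 1)
N = 50. Frequency spectrum: V_1=18, V_2=6, V_3=1, V_4=3, V_5=1
M₂ = 1²·18 + 2²·6 + 3²·1 + 4²·3 + 5²·1 = 124
K = 10000 × (124 − 50) / 50² = 296.0000

296.0000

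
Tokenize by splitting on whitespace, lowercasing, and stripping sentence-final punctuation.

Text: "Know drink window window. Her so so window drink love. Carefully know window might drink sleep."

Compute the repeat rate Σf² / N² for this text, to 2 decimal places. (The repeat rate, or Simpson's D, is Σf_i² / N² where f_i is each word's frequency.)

Frequencies: window:4, drink:3, know:2, so:2, her:1, love:1, carefully:1, might:1, sleep:1
Σf² = 38; N² = 256
Repeat rate = 38 / 256 = 0.15

0.15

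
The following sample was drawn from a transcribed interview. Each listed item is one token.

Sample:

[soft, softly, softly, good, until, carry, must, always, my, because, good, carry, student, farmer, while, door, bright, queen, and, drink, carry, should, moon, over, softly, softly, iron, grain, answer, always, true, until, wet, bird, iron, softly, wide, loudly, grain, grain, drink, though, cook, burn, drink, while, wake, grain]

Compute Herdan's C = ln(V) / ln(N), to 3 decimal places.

N = 48, V = 32.
ln(V) = 3.465736, ln(N) = 3.871201
C = 3.465736 / 3.871201 = 0.895

0.895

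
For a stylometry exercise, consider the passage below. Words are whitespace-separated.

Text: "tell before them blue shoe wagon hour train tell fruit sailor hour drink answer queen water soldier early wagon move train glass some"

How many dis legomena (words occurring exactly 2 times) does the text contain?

4

Frequencies: tell:2, wagon:2, hour:2, train:2, before:1, them:1, blue:1, shoe:1, fruit:1, sailor:1, drink:1, answer:1, queen:1, water:1, soldier:1, early:1, move:1, glass:1, some:1
Words with frequency 2: hour, tell, train, wagon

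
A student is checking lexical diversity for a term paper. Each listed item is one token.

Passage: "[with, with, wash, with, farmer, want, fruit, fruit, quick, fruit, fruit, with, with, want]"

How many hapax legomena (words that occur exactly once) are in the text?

3

Frequencies: with:5, fruit:4, want:2, wash:1, farmer:1, quick:1
Hapax (freq=1): farmer, quick, wash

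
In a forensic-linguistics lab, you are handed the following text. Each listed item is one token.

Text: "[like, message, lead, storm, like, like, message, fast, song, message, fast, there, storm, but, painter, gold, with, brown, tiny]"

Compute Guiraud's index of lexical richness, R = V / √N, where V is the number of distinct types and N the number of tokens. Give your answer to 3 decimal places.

2.982

N = 19, V = 13.
√N = 4.358899
R = 13 / 4.358899 = 2.982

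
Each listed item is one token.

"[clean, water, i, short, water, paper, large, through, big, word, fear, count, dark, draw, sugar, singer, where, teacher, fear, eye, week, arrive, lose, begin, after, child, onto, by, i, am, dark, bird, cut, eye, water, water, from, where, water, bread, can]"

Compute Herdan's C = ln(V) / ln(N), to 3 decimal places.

N = 41, V = 32.
ln(V) = 3.465736, ln(N) = 3.713572
C = 3.465736 / 3.713572 = 0.933

0.933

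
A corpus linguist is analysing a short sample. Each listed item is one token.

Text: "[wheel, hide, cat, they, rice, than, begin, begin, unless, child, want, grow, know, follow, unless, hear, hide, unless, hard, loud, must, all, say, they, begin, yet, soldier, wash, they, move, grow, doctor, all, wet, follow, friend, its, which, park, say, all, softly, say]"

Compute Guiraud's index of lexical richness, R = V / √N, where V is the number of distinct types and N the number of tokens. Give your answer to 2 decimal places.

4.57

N = 43, V = 30.
√N = 6.557439
R = 30 / 6.557439 = 4.57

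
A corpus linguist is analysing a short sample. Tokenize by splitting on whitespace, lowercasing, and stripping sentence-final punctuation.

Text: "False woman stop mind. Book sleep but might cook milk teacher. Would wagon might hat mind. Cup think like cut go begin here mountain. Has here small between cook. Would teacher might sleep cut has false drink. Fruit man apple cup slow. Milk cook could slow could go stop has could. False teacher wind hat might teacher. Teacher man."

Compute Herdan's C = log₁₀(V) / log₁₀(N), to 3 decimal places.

0.850

N = 59, V = 32.
log₁₀(V) = 1.505150, log₁₀(N) = 1.770852
C = 1.505150 / 1.770852 = 0.850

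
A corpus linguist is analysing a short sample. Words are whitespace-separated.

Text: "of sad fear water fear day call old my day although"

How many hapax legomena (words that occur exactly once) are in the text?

7

Frequencies: fear:2, day:2, of:1, sad:1, water:1, call:1, old:1, my:1, although:1
Hapax (freq=1): although, call, my, of, old, sad, water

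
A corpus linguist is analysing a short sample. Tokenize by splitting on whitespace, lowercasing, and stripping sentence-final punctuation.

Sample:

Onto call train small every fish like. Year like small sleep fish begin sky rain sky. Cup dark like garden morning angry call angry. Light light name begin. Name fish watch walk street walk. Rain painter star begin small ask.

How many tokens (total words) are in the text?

Tokens: onto, call, train, small, every, fish, like, year, like, small, sleep, fish, begin, sky, rain, sky, cup, dark, like, garden, morning, angry, call, angry, light, light, name, begin, name, fish, watch, walk, street, walk, rain, painter, star, begin, small, ask
N = 40

40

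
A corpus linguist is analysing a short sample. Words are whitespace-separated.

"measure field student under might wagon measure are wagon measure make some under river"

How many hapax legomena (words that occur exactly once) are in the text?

Frequencies: measure:3, under:2, wagon:2, field:1, student:1, might:1, are:1, make:1, some:1, river:1
Hapax (freq=1): are, field, make, might, river, some, student

7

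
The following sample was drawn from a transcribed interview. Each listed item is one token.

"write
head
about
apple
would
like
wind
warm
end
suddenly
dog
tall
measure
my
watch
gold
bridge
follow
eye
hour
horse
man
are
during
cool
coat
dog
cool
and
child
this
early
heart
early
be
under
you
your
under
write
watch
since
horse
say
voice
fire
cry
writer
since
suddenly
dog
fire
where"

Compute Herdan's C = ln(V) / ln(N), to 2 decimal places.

0.94

N = 53, V = 42.
ln(V) = 3.737670, ln(N) = 3.970292
C = 3.737670 / 3.970292 = 0.94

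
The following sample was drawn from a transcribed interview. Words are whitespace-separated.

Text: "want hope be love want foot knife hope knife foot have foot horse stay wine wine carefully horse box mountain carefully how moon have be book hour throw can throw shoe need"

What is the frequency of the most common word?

Frequencies: foot:3, want:2, hope:2, be:2, knife:2, have:2, horse:2, wine:2, carefully:2, throw:2, love:1, stay:1, box:1, mountain:1, how:1, moon:1, book:1, hour:1, can:1, shoe:1, … (1 more, each freq 1)
Most common: 'foot' with frequency 3.

3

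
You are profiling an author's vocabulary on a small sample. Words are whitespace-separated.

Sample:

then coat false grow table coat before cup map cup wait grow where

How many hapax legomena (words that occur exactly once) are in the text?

Frequencies: coat:2, grow:2, cup:2, then:1, false:1, table:1, before:1, map:1, wait:1, where:1
Hapax (freq=1): before, false, map, table, then, wait, where

7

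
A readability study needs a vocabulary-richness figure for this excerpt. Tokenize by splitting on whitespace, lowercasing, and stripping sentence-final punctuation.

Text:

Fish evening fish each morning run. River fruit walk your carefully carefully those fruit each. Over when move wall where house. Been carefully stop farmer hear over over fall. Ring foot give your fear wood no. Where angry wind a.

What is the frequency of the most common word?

Frequencies: carefully:3, over:3, fish:2, each:2, fruit:2, your:2, where:2, evening:1, morning:1, run:1, river:1, walk:1, those:1, when:1, move:1, wall:1, house:1, been:1, stop:1, farmer:1, … (11 more, each freq 1)
Most common: 'carefully' with frequency 3.

3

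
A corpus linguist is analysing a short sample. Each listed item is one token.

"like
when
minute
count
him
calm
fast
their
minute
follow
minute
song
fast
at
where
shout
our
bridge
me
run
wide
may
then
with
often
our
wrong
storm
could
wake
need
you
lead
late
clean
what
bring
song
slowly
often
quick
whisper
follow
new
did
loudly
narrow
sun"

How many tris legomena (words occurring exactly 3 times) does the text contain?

Frequencies: minute:3, fast:2, follow:2, song:2, our:2, often:2, like:1, when:1, count:1, him:1, calm:1, their:1, at:1, where:1, shout:1, bridge:1, me:1, run:1, wide:1, may:1, … (21 more, each freq 1)
Words with frequency 3: minute

1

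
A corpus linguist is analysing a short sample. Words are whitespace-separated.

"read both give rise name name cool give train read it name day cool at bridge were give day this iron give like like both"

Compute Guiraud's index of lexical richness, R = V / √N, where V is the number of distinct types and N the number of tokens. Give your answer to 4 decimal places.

3.0000

N = 25, V = 15.
√N = 5.000000
R = 15 / 5.000000 = 3.0000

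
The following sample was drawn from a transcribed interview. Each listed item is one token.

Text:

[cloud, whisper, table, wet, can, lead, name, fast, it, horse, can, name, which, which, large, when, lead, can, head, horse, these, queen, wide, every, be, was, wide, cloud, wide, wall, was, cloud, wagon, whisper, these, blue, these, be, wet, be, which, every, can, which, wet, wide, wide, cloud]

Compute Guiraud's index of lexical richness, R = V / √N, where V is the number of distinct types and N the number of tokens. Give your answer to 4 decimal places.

3.3198

N = 48, V = 23.
√N = 6.928203
R = 23 / 6.928203 = 3.3198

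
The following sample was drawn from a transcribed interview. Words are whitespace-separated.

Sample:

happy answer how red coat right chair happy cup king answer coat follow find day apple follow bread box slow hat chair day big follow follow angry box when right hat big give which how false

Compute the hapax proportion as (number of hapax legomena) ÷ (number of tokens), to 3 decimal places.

Frequencies: follow:4, happy:2, answer:2, how:2, coat:2, right:2, chair:2, day:2, box:2, hat:2, big:2, red:1, cup:1, king:1, find:1, apple:1, bread:1, slow:1, angry:1, when:1, … (3 more, each freq 1)
Hapax count = 12; token count = 36.
Ratio = 12 / 36 = 0.333

0.333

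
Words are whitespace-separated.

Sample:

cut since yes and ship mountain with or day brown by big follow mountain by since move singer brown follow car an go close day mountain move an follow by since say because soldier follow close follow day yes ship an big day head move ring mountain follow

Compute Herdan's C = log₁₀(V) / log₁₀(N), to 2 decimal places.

N = 48, V = 24.
log₁₀(V) = 1.380211, log₁₀(N) = 1.681241
C = 1.380211 / 1.681241 = 0.82

0.82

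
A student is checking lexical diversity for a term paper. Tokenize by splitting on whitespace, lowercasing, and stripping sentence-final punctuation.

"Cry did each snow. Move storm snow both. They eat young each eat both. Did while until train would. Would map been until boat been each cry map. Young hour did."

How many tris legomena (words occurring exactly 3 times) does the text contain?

Frequencies: did:3, each:3, cry:2, snow:2, both:2, eat:2, young:2, until:2, would:2, map:2, been:2, move:1, storm:1, they:1, while:1, train:1, boat:1, hour:1
Words with frequency 3: did, each

2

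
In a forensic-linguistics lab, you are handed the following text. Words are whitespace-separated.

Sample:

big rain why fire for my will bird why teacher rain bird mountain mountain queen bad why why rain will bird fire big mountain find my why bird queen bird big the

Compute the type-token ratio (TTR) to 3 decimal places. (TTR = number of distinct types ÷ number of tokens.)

0.438

N = 32 tokens, V = 14 types.
TTR = V / N = 14 / 32 = 0.438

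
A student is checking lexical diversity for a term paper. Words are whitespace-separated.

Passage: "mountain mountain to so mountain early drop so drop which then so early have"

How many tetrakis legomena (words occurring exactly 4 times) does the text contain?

0

Frequencies: mountain:3, so:3, early:2, drop:2, to:1, which:1, then:1, have:1
Words with frequency 4: (none)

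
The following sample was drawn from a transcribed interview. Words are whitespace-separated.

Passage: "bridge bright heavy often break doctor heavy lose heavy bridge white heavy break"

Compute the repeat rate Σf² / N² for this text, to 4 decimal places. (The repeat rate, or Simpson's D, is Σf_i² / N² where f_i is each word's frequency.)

Frequencies: heavy:4, bridge:2, break:2, bright:1, often:1, doctor:1, lose:1, white:1
Σf² = 29; N² = 169
Repeat rate = 29 / 169 = 0.1716

0.1716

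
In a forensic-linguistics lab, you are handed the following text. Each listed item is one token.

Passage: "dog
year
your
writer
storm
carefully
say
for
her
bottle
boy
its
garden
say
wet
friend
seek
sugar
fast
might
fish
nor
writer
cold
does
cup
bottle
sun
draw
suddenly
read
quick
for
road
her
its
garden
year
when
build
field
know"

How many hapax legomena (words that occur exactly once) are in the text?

26

Frequencies: year:2, writer:2, say:2, for:2, her:2, bottle:2, its:2, garden:2, dog:1, your:1, storm:1, carefully:1, boy:1, wet:1, friend:1, seek:1, sugar:1, fast:1, might:1, fish:1, … (14 more, each freq 1)
Hapax (freq=1): boy, build, carefully, cold, cup, does, dog, draw, fast, field, fish, friend, know, might, nor, quick, read, road, seek, storm, suddenly, sugar, sun, wet, when, your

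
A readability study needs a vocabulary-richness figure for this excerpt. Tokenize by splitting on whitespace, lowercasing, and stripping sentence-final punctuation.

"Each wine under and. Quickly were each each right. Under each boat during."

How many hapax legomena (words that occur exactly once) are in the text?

Frequencies: each:4, under:2, wine:1, and:1, quickly:1, were:1, right:1, boat:1, during:1
Hapax (freq=1): and, boat, during, quickly, right, were, wine

7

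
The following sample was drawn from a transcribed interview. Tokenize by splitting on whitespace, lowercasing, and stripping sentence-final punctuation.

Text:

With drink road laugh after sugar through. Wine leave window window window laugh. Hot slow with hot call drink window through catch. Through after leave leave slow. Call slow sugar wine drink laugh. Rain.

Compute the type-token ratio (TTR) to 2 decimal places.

N = 34 tokens, V = 15 types.
TTR = V / N = 15 / 34 = 0.44

0.44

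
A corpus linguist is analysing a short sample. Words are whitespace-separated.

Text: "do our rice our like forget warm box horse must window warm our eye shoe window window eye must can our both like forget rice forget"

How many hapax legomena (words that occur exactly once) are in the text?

6

Frequencies: our:4, forget:3, window:3, rice:2, like:2, warm:2, must:2, eye:2, do:1, box:1, horse:1, shoe:1, can:1, both:1
Hapax (freq=1): both, box, can, do, horse, shoe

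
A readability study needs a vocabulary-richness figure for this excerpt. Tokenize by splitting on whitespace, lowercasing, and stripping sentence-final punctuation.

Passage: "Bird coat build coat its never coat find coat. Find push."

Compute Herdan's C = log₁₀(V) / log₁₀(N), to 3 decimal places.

0.812

N = 11, V = 7.
log₁₀(V) = 0.845098, log₁₀(N) = 1.041393
C = 0.845098 / 1.041393 = 0.812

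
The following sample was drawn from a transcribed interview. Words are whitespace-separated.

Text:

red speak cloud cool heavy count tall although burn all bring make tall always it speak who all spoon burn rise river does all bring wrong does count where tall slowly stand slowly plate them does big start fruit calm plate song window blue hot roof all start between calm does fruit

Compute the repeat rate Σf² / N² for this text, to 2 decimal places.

0.04

Frequencies: all:4, does:4, tall:3, speak:2, count:2, burn:2, bring:2, slowly:2, plate:2, start:2, fruit:2, calm:2, red:1, cloud:1, cool:1, heavy:1, although:1, make:1, always:1, it:1, … (15 more, each freq 1)
Σf² = 100; N² = 2704
Repeat rate = 100 / 2704 = 0.04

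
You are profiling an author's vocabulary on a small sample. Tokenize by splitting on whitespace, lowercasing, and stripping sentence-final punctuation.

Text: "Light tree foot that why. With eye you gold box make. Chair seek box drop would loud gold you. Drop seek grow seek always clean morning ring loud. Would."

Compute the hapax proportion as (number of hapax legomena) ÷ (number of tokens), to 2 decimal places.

Frequencies: seek:3, you:2, gold:2, box:2, drop:2, would:2, loud:2, light:1, tree:1, foot:1, that:1, why:1, with:1, eye:1, make:1, chair:1, grow:1, always:1, clean:1, morning:1, … (1 more, each freq 1)
Hapax count = 14; token count = 29.
Ratio = 14 / 29 = 0.48

0.48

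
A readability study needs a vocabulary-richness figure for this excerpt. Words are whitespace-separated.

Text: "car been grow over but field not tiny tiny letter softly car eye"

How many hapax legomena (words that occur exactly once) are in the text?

9

Frequencies: car:2, tiny:2, been:1, grow:1, over:1, but:1, field:1, not:1, letter:1, softly:1, eye:1
Hapax (freq=1): been, but, eye, field, grow, letter, not, over, softly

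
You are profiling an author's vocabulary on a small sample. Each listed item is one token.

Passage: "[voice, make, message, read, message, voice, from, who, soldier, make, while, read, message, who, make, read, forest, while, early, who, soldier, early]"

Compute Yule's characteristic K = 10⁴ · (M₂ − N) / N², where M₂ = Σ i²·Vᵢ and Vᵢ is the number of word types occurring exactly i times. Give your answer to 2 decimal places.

Frequencies: make:3, message:3, read:3, who:3, voice:2, soldier:2, while:2, early:2, from:1, forest:1
N = 22. Frequency spectrum: V_1=2, V_2=4, V_3=4
M₂ = 1²·2 + 2²·4 + 3²·4 = 54
K = 10000 × (54 − 22) / 22² = 661.16

661.16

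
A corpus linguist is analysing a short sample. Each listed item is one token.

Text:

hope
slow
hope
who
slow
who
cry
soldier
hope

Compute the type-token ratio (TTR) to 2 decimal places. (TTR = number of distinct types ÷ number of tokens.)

N = 9 tokens, V = 5 types.
TTR = V / N = 5 / 9 = 0.56

0.56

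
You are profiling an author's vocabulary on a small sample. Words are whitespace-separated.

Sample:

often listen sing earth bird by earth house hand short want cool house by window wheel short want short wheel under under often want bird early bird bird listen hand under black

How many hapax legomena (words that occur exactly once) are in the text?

5

Frequencies: bird:4, short:3, want:3, under:3, often:2, listen:2, earth:2, by:2, house:2, hand:2, wheel:2, sing:1, cool:1, window:1, early:1, black:1
Hapax (freq=1): black, cool, early, sing, window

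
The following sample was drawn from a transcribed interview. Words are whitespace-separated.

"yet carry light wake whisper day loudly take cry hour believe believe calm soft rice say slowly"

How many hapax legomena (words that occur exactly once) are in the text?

Frequencies: believe:2, yet:1, carry:1, light:1, wake:1, whisper:1, day:1, loudly:1, take:1, cry:1, hour:1, calm:1, soft:1, rice:1, say:1, slowly:1
Hapax (freq=1): calm, carry, cry, day, hour, light, loudly, rice, say, slowly, soft, take, wake, whisper, yet

15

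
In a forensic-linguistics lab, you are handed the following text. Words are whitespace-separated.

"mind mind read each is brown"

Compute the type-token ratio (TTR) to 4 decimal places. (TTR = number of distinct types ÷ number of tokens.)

N = 6 tokens, V = 5 types.
TTR = V / N = 5 / 6 = 0.8333

0.8333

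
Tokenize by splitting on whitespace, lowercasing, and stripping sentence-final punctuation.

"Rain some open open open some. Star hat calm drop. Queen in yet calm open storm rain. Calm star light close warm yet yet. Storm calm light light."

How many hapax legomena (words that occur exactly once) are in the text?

6

Frequencies: open:4, calm:4, yet:3, light:3, rain:2, some:2, star:2, storm:2, hat:1, drop:1, queen:1, in:1, close:1, warm:1
Hapax (freq=1): close, drop, hat, in, queen, warm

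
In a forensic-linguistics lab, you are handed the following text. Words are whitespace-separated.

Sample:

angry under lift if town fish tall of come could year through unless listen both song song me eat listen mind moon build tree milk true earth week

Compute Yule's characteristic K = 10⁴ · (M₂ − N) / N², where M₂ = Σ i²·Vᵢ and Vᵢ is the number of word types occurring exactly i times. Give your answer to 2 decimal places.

51.02

Frequencies: listen:2, song:2, angry:1, under:1, lift:1, if:1, town:1, fish:1, tall:1, of:1, come:1, could:1, year:1, through:1, unless:1, both:1, me:1, eat:1, mind:1, moon:1, … (6 more, each freq 1)
N = 28. Frequency spectrum: V_1=24, V_2=2
M₂ = 1²·24 + 2²·2 = 32
K = 10000 × (32 − 28) / 28² = 51.02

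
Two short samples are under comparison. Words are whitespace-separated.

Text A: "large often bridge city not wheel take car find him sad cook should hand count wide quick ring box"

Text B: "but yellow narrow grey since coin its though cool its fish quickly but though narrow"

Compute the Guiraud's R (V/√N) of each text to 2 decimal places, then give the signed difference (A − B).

A: V=19, N=19, R=4.36
B: V=11, N=15, R=2.84
Difference = 4.36 − 2.84 = 1.52

1.52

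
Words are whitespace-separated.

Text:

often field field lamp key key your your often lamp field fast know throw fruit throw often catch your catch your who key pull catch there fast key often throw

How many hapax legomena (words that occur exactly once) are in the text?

Frequencies: often:4, key:4, your:4, field:3, throw:3, catch:3, lamp:2, fast:2, know:1, fruit:1, who:1, pull:1, there:1
Hapax (freq=1): fruit, know, pull, there, who

5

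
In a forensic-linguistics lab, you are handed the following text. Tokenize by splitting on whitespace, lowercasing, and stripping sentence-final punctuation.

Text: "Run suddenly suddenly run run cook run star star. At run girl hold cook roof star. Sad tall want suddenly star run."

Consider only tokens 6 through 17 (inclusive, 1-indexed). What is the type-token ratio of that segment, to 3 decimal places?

0.667

Segment tokens 6–17: cook, run, star, star, at, run, girl, hold, cook, roof, star, sad
Segment N = 12, segment V = 8.
TTR = 8 / 12 = 0.667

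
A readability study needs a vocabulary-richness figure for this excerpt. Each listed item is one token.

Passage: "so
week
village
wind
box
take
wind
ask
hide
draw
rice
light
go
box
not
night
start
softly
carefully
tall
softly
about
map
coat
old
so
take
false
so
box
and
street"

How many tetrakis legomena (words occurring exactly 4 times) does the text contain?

Frequencies: so:3, box:3, wind:2, take:2, softly:2, week:1, village:1, ask:1, hide:1, draw:1, rice:1, light:1, go:1, not:1, night:1, start:1, carefully:1, tall:1, about:1, map:1, … (5 more, each freq 1)
Words with frequency 4: (none)

0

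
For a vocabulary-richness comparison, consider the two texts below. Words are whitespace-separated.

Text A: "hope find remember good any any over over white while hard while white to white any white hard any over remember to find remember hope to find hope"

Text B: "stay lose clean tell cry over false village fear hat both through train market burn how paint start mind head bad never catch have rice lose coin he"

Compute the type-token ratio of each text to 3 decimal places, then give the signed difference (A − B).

TTR(A) = 10/28 = 0.357
TTR(B) = 27/28 = 0.964
Difference = 0.357 − 0.964 = -0.607

-0.607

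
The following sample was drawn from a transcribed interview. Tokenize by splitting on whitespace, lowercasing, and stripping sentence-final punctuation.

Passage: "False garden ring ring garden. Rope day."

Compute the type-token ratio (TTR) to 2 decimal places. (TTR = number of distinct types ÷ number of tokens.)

0.71

N = 7 tokens, V = 5 types.
TTR = V / N = 5 / 7 = 0.71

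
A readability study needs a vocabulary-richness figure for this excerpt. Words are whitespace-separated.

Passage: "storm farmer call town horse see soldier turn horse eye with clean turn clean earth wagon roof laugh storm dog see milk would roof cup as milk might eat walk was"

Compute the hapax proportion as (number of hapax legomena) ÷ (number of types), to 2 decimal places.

0.71

Frequencies: storm:2, horse:2, see:2, turn:2, clean:2, roof:2, milk:2, farmer:1, call:1, town:1, soldier:1, eye:1, with:1, earth:1, wagon:1, laugh:1, dog:1, would:1, cup:1, as:1, … (4 more, each freq 1)
Hapax count = 17; type count = 24.
Ratio = 17 / 24 = 0.71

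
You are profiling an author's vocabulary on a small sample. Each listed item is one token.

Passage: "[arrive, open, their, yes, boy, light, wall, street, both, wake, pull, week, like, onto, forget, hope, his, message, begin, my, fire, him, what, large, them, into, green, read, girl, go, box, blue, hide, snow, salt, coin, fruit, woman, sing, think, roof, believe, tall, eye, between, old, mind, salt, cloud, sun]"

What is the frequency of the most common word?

2

Frequencies: salt:2, arrive:1, open:1, their:1, yes:1, boy:1, light:1, wall:1, street:1, both:1, wake:1, pull:1, week:1, like:1, onto:1, forget:1, hope:1, his:1, message:1, begin:1, … (29 more, each freq 1)
Most common: 'salt' with frequency 2.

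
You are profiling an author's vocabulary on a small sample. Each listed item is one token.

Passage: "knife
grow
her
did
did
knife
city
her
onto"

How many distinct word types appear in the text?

6

Distinct types: {city, did, grow, her, knife, onto}
V = 6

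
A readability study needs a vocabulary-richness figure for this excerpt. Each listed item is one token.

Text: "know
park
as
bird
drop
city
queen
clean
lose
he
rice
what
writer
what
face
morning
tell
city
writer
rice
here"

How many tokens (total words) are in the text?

Tokens: know, park, as, bird, drop, city, queen, clean, lose, he, rice, what, writer, what, face, morning, tell, city, writer, rice, here
N = 21

21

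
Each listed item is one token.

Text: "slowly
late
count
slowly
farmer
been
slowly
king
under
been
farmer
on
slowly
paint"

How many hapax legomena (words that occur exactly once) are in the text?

6

Frequencies: slowly:4, farmer:2, been:2, late:1, count:1, king:1, under:1, on:1, paint:1
Hapax (freq=1): count, king, late, on, paint, under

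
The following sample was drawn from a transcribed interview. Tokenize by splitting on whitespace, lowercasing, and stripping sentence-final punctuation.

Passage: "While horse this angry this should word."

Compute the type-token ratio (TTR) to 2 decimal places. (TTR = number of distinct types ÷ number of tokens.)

N = 7 tokens, V = 6 types.
TTR = V / N = 6 / 7 = 0.86

0.86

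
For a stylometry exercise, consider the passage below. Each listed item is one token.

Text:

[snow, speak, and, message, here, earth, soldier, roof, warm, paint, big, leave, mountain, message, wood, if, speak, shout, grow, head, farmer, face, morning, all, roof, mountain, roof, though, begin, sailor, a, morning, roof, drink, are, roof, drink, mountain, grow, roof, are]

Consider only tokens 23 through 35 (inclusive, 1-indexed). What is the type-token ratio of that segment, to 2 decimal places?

Segment tokens 23–35: morning, all, roof, mountain, roof, though, begin, sailor, a, morning, roof, drink, are
Segment N = 13, segment V = 10.
TTR = 10 / 13 = 0.77

0.77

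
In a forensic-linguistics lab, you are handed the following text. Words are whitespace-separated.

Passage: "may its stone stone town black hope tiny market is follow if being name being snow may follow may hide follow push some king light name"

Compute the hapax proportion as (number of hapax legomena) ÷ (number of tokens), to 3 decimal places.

0.538

Frequencies: may:3, follow:3, stone:2, being:2, name:2, its:1, town:1, black:1, hope:1, tiny:1, market:1, is:1, if:1, snow:1, hide:1, push:1, some:1, king:1, light:1
Hapax count = 14; token count = 26.
Ratio = 14 / 26 = 0.538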